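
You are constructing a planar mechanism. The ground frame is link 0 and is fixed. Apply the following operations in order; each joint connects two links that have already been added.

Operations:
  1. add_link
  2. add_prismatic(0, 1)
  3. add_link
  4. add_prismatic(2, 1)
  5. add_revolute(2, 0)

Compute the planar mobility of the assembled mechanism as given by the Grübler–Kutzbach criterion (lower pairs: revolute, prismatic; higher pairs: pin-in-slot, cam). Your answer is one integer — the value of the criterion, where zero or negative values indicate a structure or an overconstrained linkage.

(L,J1,J2)=(1,0,0); link0 fixed
link1: (2,0,0)
P 0-1 [J1]: (2,1,0)
link2: (3,1,0)
P 2-1 [J1]: (3,2,0)
R 2-0 [J1]: (3,3,0)
Grübler: 3·2 − 2·3 − 0 = 0

M = 0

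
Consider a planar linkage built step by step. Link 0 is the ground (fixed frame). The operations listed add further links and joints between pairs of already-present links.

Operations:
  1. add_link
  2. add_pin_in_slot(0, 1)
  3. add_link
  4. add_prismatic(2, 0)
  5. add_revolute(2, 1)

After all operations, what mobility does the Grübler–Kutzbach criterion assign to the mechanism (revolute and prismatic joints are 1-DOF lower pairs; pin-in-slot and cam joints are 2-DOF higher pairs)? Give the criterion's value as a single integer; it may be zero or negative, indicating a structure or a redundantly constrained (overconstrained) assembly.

M = 1

L=1 J1=0 J2=0
add link → L=2 J1=0 J2=0
PS@0,1 dof=2 J2 → L=2 J1=0 J2=1
add link → L=3 J1=0 J2=1
P@2,0 dof=1 J1 → L=3 J1=1 J2=1
R@2,1 dof=1 J1 → L=3 J1=2 J2=1
M=3(L−1)−2J1−J2=3·2−2·2−1=1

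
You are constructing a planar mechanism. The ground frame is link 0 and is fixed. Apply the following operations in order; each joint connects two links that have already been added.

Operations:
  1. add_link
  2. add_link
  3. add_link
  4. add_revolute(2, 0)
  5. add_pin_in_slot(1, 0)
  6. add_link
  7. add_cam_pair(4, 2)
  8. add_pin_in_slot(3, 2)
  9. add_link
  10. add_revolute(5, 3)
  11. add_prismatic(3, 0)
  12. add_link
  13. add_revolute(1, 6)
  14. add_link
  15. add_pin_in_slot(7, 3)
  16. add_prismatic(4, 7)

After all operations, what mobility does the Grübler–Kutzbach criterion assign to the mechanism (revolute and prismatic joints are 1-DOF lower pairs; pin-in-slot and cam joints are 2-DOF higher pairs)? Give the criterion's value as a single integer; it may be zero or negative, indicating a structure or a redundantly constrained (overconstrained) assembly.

M = 7

ground; <1,0,0>
#1 <2,0,0>
#2 <3,0,0>
#3 <4,0,0>
R:2↔0 J1 <4,1,0>
PS:1↔0 J2 <4,1,1>
#4 <5,1,1>
C:4↔2 J2 <5,1,2>
PS:3↔2 J2 <5,1,3>
#5 <6,1,3>
R:5↔3 J1 <6,2,3>
P:3↔0 J1 <6,3,3>
#6 <7,3,3>
R:1↔6 J1 <7,4,3>
#7 <8,4,3>
PS:7↔3 J2 <8,4,4>
P:4↔7 J1 <8,5,4>
3×7 − 2×5 − 1×4 = 7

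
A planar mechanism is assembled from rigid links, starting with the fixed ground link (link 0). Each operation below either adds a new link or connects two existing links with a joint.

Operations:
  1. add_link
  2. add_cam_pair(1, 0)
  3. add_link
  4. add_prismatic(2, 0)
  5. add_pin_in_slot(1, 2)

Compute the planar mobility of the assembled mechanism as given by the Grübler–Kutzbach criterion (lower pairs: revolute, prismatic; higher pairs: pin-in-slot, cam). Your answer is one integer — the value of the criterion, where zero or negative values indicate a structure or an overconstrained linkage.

M = 2

L=1 J1=0 J2=0
add link → L=2 J1=0 J2=0
C@1,0 dof=2 J2 → L=2 J1=0 J2=1
add link → L=3 J1=0 J2=1
P@2,0 dof=1 J1 → L=3 J1=1 J2=1
PS@1,2 dof=2 J2 → L=3 J1=1 J2=2
M=3(L−1)−2J1−J2=3·2−2·1−2=2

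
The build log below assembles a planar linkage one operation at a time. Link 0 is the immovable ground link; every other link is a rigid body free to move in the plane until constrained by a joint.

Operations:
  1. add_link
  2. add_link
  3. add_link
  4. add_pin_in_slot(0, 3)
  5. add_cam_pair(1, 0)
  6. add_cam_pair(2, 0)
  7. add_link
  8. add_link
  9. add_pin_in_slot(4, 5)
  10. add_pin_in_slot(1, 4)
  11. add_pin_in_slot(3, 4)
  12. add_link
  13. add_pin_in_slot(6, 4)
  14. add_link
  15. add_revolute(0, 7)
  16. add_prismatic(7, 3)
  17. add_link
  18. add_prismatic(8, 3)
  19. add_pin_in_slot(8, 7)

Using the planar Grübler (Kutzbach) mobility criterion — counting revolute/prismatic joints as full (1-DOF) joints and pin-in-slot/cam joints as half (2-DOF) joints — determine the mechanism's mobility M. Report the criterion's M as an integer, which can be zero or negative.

(L,J1,J2)=(1,0,0); link0 fixed
link1: (2,0,0)
link2: (3,0,0)
link3: (4,0,0)
PS 0-3 [J2]: (4,0,1)
C 1-0 [J2]: (4,0,2)
C 2-0 [J2]: (4,0,3)
link4: (5,0,3)
link5: (6,0,3)
PS 4-5 [J2]: (6,0,4)
PS 1-4 [J2]: (6,0,5)
PS 3-4 [J2]: (6,0,6)
link6: (7,0,6)
PS 6-4 [J2]: (7,0,7)
link7: (8,0,7)
R 0-7 [J1]: (8,1,7)
P 7-3 [J1]: (8,2,7)
link8: (9,2,7)
P 8-3 [J1]: (9,3,7)
PS 8-7 [J2]: (9,3,8)
Grübler: 3·8 − 2·3 − 8 = 10

M = 10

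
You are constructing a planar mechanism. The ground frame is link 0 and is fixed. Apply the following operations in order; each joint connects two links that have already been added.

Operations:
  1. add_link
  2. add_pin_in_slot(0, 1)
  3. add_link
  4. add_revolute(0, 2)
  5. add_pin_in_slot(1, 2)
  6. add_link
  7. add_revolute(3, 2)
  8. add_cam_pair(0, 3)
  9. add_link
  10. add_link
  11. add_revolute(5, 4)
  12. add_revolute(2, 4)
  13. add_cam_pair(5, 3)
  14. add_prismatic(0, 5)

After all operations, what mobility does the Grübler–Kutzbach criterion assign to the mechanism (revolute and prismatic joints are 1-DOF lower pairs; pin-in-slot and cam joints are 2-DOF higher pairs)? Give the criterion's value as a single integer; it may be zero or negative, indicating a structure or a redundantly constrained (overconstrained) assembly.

link 0 = ground. State L|J1|J2 = 1|0|0
+link1  2|0|0
PS(0,1) f=2→J2  2|0|1
+link2  3|0|1
R(0,2) f=1→J1  3|1|1
PS(1,2) f=2→J2  3|1|2
+link3  4|1|2
R(3,2) f=1→J1  4|2|2
C(0,3) f=2→J2  4|2|3
+link4  5|2|3
+link5  6|2|3
R(5,4) f=1→J1  6|3|3
R(2,4) f=1→J1  6|4|3
C(5,3) f=2→J2  6|4|4
P(0,5) f=1→J1  6|5|4
M = 3(6−1)−2·5−4 = 15−10−4 = 1

M = 1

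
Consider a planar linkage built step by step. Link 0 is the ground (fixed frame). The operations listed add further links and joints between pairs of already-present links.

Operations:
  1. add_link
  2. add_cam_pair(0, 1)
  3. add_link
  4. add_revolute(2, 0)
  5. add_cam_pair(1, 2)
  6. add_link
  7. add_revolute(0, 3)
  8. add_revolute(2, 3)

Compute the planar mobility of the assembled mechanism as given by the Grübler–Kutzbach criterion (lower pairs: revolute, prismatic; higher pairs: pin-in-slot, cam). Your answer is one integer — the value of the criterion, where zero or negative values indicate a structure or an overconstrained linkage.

M = 1

link 0 = ground. State L|J1|J2 = 1|0|0
+link1  2|0|0
C(0,1) f=2→J2  2|0|1
+link2  3|0|1
R(2,0) f=1→J1  3|1|1
C(1,2) f=2→J2  3|1|2
+link3  4|1|2
R(0,3) f=1→J1  4|2|2
R(2,3) f=1→J1  4|3|2
M = 3(4−1)−2·3−2 = 9−6−2 = 1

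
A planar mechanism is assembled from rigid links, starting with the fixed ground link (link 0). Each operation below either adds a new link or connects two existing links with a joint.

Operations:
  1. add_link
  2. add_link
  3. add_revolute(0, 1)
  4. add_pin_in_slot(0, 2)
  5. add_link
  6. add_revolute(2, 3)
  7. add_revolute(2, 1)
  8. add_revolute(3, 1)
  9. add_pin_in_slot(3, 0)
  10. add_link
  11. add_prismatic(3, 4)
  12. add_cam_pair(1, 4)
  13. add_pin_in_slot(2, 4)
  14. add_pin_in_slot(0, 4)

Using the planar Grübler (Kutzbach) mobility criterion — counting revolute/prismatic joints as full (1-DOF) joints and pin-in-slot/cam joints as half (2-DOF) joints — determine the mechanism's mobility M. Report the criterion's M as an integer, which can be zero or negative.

ground; <1,0,0>
#1 <2,0,0>
#2 <3,0,0>
R:0↔1 J1 <3,1,0>
PS:0↔2 J2 <3,1,1>
#3 <4,1,1>
R:2↔3 J1 <4,2,1>
R:2↔1 J1 <4,3,1>
R:3↔1 J1 <4,4,1>
PS:3↔0 J2 <4,4,2>
#4 <5,4,2>
P:3↔4 J1 <5,5,2>
C:1↔4 J2 <5,5,3>
PS:2↔4 J2 <5,5,4>
PS:0↔4 J2 <5,5,5>
3×4 − 2×5 − 1×5 = -3

M = -3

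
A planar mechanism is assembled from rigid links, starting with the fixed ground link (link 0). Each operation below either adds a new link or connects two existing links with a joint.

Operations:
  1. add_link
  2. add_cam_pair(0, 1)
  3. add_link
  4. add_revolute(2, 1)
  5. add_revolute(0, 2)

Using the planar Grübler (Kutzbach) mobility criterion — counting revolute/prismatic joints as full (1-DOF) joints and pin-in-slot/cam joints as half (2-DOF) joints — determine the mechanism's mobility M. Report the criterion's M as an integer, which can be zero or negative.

(L,J1,J2)=(1,0,0); link0 fixed
link1: (2,0,0)
C 0-1 [J2]: (2,0,1)
link2: (3,0,1)
R 2-1 [J1]: (3,1,1)
R 0-2 [J1]: (3,2,1)
Grübler: 3·2 − 2·2 − 1 = 1

M = 1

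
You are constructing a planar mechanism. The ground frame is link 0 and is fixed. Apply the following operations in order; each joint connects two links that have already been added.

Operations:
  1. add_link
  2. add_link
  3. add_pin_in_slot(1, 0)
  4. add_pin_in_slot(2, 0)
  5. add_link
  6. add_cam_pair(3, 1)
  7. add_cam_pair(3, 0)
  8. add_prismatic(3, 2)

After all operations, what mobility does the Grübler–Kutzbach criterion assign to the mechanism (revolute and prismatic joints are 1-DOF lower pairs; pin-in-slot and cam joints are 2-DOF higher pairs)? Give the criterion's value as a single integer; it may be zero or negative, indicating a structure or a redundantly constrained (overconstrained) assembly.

ground; <1,0,0>
#1 <2,0,0>
#2 <3,0,0>
PS:1↔0 J2 <3,0,1>
PS:2↔0 J2 <3,0,2>
#3 <4,0,2>
C:3↔1 J2 <4,0,3>
C:3↔0 J2 <4,0,4>
P:3↔2 J1 <4,1,4>
3×3 − 2×1 − 1×4 = 3

M = 3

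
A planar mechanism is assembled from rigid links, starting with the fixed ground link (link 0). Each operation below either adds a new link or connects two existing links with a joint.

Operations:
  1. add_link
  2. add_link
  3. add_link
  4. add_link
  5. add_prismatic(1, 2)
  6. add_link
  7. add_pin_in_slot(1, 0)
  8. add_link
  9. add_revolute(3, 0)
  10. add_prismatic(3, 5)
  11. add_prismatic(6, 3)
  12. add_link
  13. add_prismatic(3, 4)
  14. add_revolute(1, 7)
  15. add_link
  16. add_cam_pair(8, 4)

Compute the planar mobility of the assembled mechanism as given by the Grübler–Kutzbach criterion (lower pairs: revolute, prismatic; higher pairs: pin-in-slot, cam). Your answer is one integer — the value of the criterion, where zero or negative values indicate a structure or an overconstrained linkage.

L=1 J1=0 J2=0
add link → L=2 J1=0 J2=0
add link → L=3 J1=0 J2=0
add link → L=4 J1=0 J2=0
add link → L=5 J1=0 J2=0
P@1,2 dof=1 J1 → L=5 J1=1 J2=0
add link → L=6 J1=1 J2=0
PS@1,0 dof=2 J2 → L=6 J1=1 J2=1
add link → L=7 J1=1 J2=1
R@3,0 dof=1 J1 → L=7 J1=2 J2=1
P@3,5 dof=1 J1 → L=7 J1=3 J2=1
P@6,3 dof=1 J1 → L=7 J1=4 J2=1
add link → L=8 J1=4 J2=1
P@3,4 dof=1 J1 → L=8 J1=5 J2=1
R@1,7 dof=1 J1 → L=8 J1=6 J2=1
add link → L=9 J1=6 J2=1
C@8,4 dof=2 J2 → L=9 J1=6 J2=2
M=3(L−1)−2J1−J2=3·8−2·6−2=10

M = 10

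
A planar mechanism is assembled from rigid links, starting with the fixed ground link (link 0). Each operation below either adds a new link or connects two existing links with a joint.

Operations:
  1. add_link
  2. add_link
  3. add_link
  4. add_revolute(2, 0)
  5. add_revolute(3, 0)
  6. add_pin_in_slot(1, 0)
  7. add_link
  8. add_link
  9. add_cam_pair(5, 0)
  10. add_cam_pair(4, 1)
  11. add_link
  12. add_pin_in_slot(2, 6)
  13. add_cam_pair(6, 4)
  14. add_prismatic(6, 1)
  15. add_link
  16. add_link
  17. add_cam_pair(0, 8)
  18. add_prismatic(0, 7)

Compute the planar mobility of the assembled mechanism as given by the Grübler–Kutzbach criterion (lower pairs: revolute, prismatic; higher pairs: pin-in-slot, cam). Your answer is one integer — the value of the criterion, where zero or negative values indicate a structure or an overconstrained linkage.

L=1 J1=0 J2=0
add link → L=2 J1=0 J2=0
add link → L=3 J1=0 J2=0
add link → L=4 J1=0 J2=0
R@2,0 dof=1 J1 → L=4 J1=1 J2=0
R@3,0 dof=1 J1 → L=4 J1=2 J2=0
PS@1,0 dof=2 J2 → L=4 J1=2 J2=1
add link → L=5 J1=2 J2=1
add link → L=6 J1=2 J2=1
C@5,0 dof=2 J2 → L=6 J1=2 J2=2
C@4,1 dof=2 J2 → L=6 J1=2 J2=3
add link → L=7 J1=2 J2=3
PS@2,6 dof=2 J2 → L=7 J1=2 J2=4
C@6,4 dof=2 J2 → L=7 J1=2 J2=5
P@6,1 dof=1 J1 → L=7 J1=3 J2=5
add link → L=8 J1=3 J2=5
add link → L=9 J1=3 J2=5
C@0,8 dof=2 J2 → L=9 J1=3 J2=6
P@0,7 dof=1 J1 → L=9 J1=4 J2=6
M=3(L−1)−2J1−J2=3·8−2·4−6=10

M = 10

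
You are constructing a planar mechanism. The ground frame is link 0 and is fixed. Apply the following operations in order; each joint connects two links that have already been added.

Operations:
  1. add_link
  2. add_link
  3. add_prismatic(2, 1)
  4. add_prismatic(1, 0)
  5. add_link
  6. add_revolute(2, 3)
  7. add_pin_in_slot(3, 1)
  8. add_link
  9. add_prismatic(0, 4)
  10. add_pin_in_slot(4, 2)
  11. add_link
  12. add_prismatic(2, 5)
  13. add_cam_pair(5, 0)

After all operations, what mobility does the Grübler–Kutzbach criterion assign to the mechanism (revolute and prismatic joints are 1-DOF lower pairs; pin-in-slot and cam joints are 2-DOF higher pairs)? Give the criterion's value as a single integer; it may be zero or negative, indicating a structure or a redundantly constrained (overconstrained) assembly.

link 0 = ground. State L|J1|J2 = 1|0|0
+link1  2|0|0
+link2  3|0|0
P(2,1) f=1→J1  3|1|0
P(1,0) f=1→J1  3|2|0
+link3  4|2|0
R(2,3) f=1→J1  4|3|0
PS(3,1) f=2→J2  4|3|1
+link4  5|3|1
P(0,4) f=1→J1  5|4|1
PS(4,2) f=2→J2  5|4|2
+link5  6|4|2
P(2,5) f=1→J1  6|5|2
C(5,0) f=2→J2  6|5|3
M = 3(6−1)−2·5−3 = 15−10−3 = 2

M = 2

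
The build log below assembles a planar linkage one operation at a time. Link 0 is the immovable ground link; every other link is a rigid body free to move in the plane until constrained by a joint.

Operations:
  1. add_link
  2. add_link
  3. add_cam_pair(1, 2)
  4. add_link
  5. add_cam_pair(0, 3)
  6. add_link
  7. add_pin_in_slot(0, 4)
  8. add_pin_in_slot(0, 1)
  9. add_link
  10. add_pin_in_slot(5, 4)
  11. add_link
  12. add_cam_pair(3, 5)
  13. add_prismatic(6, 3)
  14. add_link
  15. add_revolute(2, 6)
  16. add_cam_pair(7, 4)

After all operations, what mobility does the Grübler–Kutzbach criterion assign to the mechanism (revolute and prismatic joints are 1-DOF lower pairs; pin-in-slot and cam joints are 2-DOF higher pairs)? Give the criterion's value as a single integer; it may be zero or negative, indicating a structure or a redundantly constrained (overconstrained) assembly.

(L,J1,J2)=(1,0,0); link0 fixed
link1: (2,0,0)
link2: (3,0,0)
C 1-2 [J2]: (3,0,1)
link3: (4,0,1)
C 0-3 [J2]: (4,0,2)
link4: (5,0,2)
PS 0-4 [J2]: (5,0,3)
PS 0-1 [J2]: (5,0,4)
link5: (6,0,4)
PS 5-4 [J2]: (6,0,5)
link6: (7,0,5)
C 3-5 [J2]: (7,0,6)
P 6-3 [J1]: (7,1,6)
link7: (8,1,6)
R 2-6 [J1]: (8,2,6)
C 7-4 [J2]: (8,2,7)
Grübler: 3·7 − 2·2 − 7 = 10

M = 10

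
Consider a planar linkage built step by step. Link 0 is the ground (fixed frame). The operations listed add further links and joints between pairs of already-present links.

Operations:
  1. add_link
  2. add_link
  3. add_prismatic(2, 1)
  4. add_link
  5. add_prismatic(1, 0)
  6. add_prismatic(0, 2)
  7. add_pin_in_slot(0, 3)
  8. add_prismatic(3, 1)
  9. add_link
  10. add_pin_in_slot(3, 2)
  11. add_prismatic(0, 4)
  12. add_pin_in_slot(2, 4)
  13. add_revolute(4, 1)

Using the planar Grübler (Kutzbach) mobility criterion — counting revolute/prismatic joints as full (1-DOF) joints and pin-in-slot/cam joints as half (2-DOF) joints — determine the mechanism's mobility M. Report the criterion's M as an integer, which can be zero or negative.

L=1 J1=0 J2=0
add link → L=2 J1=0 J2=0
add link → L=3 J1=0 J2=0
P@2,1 dof=1 J1 → L=3 J1=1 J2=0
add link → L=4 J1=1 J2=0
P@1,0 dof=1 J1 → L=4 J1=2 J2=0
P@0,2 dof=1 J1 → L=4 J1=3 J2=0
PS@0,3 dof=2 J2 → L=4 J1=3 J2=1
P@3,1 dof=1 J1 → L=4 J1=4 J2=1
add link → L=5 J1=4 J2=1
PS@3,2 dof=2 J2 → L=5 J1=4 J2=2
P@0,4 dof=1 J1 → L=5 J1=5 J2=2
PS@2,4 dof=2 J2 → L=5 J1=5 J2=3
R@4,1 dof=1 J1 → L=5 J1=6 J2=3
M=3(L−1)−2J1−J2=3·4−2·6−3=-3

M = -3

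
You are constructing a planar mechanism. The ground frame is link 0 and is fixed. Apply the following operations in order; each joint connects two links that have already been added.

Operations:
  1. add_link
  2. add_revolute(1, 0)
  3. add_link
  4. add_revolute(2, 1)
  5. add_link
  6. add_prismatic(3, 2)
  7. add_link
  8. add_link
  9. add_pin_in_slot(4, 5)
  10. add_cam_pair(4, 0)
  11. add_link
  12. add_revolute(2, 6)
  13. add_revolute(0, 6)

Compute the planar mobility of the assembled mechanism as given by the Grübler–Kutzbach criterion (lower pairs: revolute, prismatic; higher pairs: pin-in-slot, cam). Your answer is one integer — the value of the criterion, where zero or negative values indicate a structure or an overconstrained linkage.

M = 6

link 0 = ground. State L|J1|J2 = 1|0|0
+link1  2|0|0
R(1,0) f=1→J1  2|1|0
+link2  3|1|0
R(2,1) f=1→J1  3|2|0
+link3  4|2|0
P(3,2) f=1→J1  4|3|0
+link4  5|3|0
+link5  6|3|0
PS(4,5) f=2→J2  6|3|1
C(4,0) f=2→J2  6|3|2
+link6  7|3|2
R(2,6) f=1→J1  7|4|2
R(0,6) f=1→J1  7|5|2
M = 3(7−1)−2·5−2 = 18−10−2 = 6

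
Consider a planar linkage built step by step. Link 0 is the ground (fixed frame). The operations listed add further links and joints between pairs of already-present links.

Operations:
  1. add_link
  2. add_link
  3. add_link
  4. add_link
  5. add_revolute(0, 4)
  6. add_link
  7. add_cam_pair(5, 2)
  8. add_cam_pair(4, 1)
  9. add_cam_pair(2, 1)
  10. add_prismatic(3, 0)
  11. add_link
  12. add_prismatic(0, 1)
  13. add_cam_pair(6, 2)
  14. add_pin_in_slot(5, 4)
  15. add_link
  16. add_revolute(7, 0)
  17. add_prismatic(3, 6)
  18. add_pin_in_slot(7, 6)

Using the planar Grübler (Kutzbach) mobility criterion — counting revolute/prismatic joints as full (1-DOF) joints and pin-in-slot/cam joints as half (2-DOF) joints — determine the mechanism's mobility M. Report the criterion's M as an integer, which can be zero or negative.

M = 5

link 0 = ground. State L|J1|J2 = 1|0|0
+link1  2|0|0
+link2  3|0|0
+link3  4|0|0
+link4  5|0|0
R(0,4) f=1→J1  5|1|0
+link5  6|1|0
C(5,2) f=2→J2  6|1|1
C(4,1) f=2→J2  6|1|2
C(2,1) f=2→J2  6|1|3
P(3,0) f=1→J1  6|2|3
+link6  7|2|3
P(0,1) f=1→J1  7|3|3
C(6,2) f=2→J2  7|3|4
PS(5,4) f=2→J2  7|3|5
+link7  8|3|5
R(7,0) f=1→J1  8|4|5
P(3,6) f=1→J1  8|5|5
PS(7,6) f=2→J2  8|5|6
M = 3(8−1)−2·5−6 = 21−10−6 = 5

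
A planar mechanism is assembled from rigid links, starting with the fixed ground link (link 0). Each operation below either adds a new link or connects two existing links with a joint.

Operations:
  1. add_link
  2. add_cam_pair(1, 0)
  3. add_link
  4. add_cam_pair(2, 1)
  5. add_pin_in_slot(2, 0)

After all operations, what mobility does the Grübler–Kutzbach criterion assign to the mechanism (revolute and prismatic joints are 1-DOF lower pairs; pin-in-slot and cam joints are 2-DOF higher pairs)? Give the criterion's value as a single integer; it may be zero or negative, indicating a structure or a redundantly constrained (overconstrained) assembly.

M = 3

L=1 J1=0 J2=0
add link → L=2 J1=0 J2=0
C@1,0 dof=2 J2 → L=2 J1=0 J2=1
add link → L=3 J1=0 J2=1
C@2,1 dof=2 J2 → L=3 J1=0 J2=2
PS@2,0 dof=2 J2 → L=3 J1=0 J2=3
M=3(L−1)−2J1−J2=3·2−2·0−3=3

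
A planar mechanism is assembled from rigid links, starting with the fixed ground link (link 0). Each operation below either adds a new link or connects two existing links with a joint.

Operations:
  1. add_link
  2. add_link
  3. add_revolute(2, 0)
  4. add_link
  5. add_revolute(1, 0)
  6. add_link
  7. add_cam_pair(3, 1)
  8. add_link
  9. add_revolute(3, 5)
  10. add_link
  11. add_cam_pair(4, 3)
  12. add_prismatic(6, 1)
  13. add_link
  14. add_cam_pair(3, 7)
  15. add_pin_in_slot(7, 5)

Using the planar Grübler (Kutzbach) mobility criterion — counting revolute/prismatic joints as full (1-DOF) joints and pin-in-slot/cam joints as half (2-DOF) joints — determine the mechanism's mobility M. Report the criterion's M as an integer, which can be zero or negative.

link 0 = ground. State L|J1|J2 = 1|0|0
+link1  2|0|0
+link2  3|0|0
R(2,0) f=1→J1  3|1|0
+link3  4|1|0
R(1,0) f=1→J1  4|2|0
+link4  5|2|0
C(3,1) f=2→J2  5|2|1
+link5  6|2|1
R(3,5) f=1→J1  6|3|1
+link6  7|3|1
C(4,3) f=2→J2  7|3|2
P(6,1) f=1→J1  7|4|2
+link7  8|4|2
C(3,7) f=2→J2  8|4|3
PS(7,5) f=2→J2  8|4|4
M = 3(8−1)−2·4−4 = 21−8−4 = 9

M = 9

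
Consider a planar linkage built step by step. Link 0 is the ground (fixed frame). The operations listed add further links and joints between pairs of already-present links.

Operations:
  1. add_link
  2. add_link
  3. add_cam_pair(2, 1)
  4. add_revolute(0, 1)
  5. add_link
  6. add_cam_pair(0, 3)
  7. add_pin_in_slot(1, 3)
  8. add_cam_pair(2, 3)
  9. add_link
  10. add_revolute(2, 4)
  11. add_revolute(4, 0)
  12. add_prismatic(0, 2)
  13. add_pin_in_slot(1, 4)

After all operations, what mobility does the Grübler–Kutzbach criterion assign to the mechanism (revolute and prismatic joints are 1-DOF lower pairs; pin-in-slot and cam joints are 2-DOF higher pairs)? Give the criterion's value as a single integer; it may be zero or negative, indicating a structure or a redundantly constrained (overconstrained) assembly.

M = -1

(L,J1,J2)=(1,0,0); link0 fixed
link1: (2,0,0)
link2: (3,0,0)
C 2-1 [J2]: (3,0,1)
R 0-1 [J1]: (3,1,1)
link3: (4,1,1)
C 0-3 [J2]: (4,1,2)
PS 1-3 [J2]: (4,1,3)
C 2-3 [J2]: (4,1,4)
link4: (5,1,4)
R 2-4 [J1]: (5,2,4)
R 4-0 [J1]: (5,3,4)
P 0-2 [J1]: (5,4,4)
PS 1-4 [J2]: (5,4,5)
Grübler: 3·4 − 2·4 − 5 = -1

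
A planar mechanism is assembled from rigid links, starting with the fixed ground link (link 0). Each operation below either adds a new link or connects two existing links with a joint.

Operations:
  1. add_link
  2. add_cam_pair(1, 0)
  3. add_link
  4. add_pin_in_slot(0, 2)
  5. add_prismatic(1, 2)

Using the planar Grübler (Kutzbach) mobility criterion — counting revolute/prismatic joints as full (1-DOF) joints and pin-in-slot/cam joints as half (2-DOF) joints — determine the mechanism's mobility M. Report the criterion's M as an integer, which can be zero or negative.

M = 2

(L,J1,J2)=(1,0,0); link0 fixed
link1: (2,0,0)
C 1-0 [J2]: (2,0,1)
link2: (3,0,1)
PS 0-2 [J2]: (3,0,2)
P 1-2 [J1]: (3,1,2)
Grübler: 3·2 − 2·1 − 2 = 2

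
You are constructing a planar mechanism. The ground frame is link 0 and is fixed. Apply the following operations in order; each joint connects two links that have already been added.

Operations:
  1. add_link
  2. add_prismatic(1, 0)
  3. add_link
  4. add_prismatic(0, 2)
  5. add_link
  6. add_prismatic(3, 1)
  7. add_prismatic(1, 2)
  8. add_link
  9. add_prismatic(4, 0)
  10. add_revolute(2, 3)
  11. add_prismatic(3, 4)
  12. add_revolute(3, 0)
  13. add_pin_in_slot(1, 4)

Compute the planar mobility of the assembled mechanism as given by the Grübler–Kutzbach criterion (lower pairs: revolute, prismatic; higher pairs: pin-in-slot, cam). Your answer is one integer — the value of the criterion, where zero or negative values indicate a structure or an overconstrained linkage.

[1;0;0] (link 0 is ground)
L+ [2;0;0]
P(1,0)∈J1 [2;1;0]
L+ [3;1;0]
P(0,2)∈J1 [3;2;0]
L+ [4;2;0]
P(3,1)∈J1 [4;3;0]
P(1,2)∈J1 [4;4;0]
L+ [5;4;0]
P(4,0)∈J1 [5;5;0]
R(2,3)∈J1 [5;6;0]
P(3,4)∈J1 [5;7;0]
R(3,0)∈J1 [5;8;0]
PS(1,4)∈J2 [5;8;1]
mobility = 12 − 16 − 1 = -5

M = -5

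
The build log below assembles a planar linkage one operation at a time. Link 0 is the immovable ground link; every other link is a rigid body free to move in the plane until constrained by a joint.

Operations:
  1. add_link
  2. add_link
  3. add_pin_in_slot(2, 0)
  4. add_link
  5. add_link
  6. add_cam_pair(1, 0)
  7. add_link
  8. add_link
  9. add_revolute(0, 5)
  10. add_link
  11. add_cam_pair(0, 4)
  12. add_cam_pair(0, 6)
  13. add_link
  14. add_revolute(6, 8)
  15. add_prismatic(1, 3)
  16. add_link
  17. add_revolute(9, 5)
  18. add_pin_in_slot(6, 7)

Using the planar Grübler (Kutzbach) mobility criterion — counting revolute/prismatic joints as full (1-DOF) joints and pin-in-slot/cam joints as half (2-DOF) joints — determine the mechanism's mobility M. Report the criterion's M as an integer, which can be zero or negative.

M = 14

(L,J1,J2)=(1,0,0); link0 fixed
link1: (2,0,0)
link2: (3,0,0)
PS 2-0 [J2]: (3,0,1)
link3: (4,0,1)
link4: (5,0,1)
C 1-0 [J2]: (5,0,2)
link5: (6,0,2)
link6: (7,0,2)
R 0-5 [J1]: (7,1,2)
link7: (8,1,2)
C 0-4 [J2]: (8,1,3)
C 0-6 [J2]: (8,1,4)
link8: (9,1,4)
R 6-8 [J1]: (9,2,4)
P 1-3 [J1]: (9,3,4)
link9: (10,3,4)
R 9-5 [J1]: (10,4,4)
PS 6-7 [J2]: (10,4,5)
Grübler: 3·9 − 2·4 − 5 = 14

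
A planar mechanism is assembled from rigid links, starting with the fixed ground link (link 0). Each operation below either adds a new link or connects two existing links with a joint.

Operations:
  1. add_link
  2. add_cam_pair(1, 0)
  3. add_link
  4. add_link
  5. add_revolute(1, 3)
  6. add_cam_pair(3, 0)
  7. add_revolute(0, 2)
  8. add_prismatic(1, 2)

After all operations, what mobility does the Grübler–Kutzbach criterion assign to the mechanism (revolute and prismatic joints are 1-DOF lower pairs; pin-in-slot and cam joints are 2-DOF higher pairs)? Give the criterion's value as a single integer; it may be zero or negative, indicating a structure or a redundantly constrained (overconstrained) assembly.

L=1 J1=0 J2=0
add link → L=2 J1=0 J2=0
C@1,0 dof=2 J2 → L=2 J1=0 J2=1
add link → L=3 J1=0 J2=1
add link → L=4 J1=0 J2=1
R@1,3 dof=1 J1 → L=4 J1=1 J2=1
C@3,0 dof=2 J2 → L=4 J1=1 J2=2
R@0,2 dof=1 J1 → L=4 J1=2 J2=2
P@1,2 dof=1 J1 → L=4 J1=3 J2=2
M=3(L−1)−2J1−J2=3·3−2·3−2=1

M = 1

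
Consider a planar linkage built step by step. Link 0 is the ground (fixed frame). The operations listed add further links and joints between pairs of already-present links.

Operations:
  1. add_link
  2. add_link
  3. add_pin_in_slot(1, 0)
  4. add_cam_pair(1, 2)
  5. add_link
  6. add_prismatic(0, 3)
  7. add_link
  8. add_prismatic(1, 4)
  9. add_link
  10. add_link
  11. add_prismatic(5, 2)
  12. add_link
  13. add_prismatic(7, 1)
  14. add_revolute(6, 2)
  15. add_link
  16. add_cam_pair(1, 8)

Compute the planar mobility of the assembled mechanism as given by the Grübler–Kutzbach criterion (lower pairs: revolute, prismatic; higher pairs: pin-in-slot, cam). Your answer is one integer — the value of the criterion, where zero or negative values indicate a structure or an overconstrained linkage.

ground; <1,0,0>
#1 <2,0,0>
#2 <3,0,0>
PS:1↔0 J2 <3,0,1>
C:1↔2 J2 <3,0,2>
#3 <4,0,2>
P:0↔3 J1 <4,1,2>
#4 <5,1,2>
P:1↔4 J1 <5,2,2>
#5 <6,2,2>
#6 <7,2,2>
P:5↔2 J1 <7,3,2>
#7 <8,3,2>
P:7↔1 J1 <8,4,2>
R:6↔2 J1 <8,5,2>
#8 <9,5,2>
C:1↔8 J2 <9,5,3>
3×8 − 2×5 − 1×3 = 11

M = 11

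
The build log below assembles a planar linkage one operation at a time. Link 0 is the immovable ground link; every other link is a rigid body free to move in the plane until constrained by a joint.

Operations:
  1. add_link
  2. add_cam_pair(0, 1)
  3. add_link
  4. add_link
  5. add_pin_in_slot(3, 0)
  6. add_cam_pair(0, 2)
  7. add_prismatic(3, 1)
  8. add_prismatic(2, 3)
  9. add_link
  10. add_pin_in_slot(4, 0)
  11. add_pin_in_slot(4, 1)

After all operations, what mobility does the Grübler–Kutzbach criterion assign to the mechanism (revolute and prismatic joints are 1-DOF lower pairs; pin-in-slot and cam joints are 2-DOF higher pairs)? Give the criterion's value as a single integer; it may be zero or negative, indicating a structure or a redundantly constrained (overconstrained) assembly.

L=1 J1=0 J2=0
add link → L=2 J1=0 J2=0
C@0,1 dof=2 J2 → L=2 J1=0 J2=1
add link → L=3 J1=0 J2=1
add link → L=4 J1=0 J2=1
PS@3,0 dof=2 J2 → L=4 J1=0 J2=2
C@0,2 dof=2 J2 → L=4 J1=0 J2=3
P@3,1 dof=1 J1 → L=4 J1=1 J2=3
P@2,3 dof=1 J1 → L=4 J1=2 J2=3
add link → L=5 J1=2 J2=3
PS@4,0 dof=2 J2 → L=5 J1=2 J2=4
PS@4,1 dof=2 J2 → L=5 J1=2 J2=5
M=3(L−1)−2J1−J2=3·4−2·2−5=3

M = 3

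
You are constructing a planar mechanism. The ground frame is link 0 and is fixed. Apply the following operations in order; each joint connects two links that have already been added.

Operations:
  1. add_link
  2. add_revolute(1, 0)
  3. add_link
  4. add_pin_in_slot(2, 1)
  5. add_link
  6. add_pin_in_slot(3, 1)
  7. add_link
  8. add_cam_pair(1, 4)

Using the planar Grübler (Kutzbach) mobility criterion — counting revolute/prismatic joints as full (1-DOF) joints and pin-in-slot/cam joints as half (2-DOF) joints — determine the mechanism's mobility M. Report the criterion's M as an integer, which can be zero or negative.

ground; <1,0,0>
#1 <2,0,0>
R:1↔0 J1 <2,1,0>
#2 <3,1,0>
PS:2↔1 J2 <3,1,1>
#3 <4,1,1>
PS:3↔1 J2 <4,1,2>
#4 <5,1,2>
C:1↔4 J2 <5,1,3>
3×4 − 2×1 − 1×3 = 7

M = 7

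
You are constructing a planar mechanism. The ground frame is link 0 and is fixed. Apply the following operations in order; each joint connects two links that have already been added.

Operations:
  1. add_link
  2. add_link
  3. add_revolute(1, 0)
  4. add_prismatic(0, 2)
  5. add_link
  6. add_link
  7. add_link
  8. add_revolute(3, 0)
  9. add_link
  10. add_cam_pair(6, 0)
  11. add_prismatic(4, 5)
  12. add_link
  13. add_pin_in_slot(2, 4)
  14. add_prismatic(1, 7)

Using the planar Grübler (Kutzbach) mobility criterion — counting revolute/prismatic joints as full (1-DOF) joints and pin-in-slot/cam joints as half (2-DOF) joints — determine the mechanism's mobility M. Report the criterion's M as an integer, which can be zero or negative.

M = 9

L=1 J1=0 J2=0
add link → L=2 J1=0 J2=0
add link → L=3 J1=0 J2=0
R@1,0 dof=1 J1 → L=3 J1=1 J2=0
P@0,2 dof=1 J1 → L=3 J1=2 J2=0
add link → L=4 J1=2 J2=0
add link → L=5 J1=2 J2=0
add link → L=6 J1=2 J2=0
R@3,0 dof=1 J1 → L=6 J1=3 J2=0
add link → L=7 J1=3 J2=0
C@6,0 dof=2 J2 → L=7 J1=3 J2=1
P@4,5 dof=1 J1 → L=7 J1=4 J2=1
add link → L=8 J1=4 J2=1
PS@2,4 dof=2 J2 → L=8 J1=4 J2=2
P@1,7 dof=1 J1 → L=8 J1=5 J2=2
M=3(L−1)−2J1−J2=3·7−2·5−2=9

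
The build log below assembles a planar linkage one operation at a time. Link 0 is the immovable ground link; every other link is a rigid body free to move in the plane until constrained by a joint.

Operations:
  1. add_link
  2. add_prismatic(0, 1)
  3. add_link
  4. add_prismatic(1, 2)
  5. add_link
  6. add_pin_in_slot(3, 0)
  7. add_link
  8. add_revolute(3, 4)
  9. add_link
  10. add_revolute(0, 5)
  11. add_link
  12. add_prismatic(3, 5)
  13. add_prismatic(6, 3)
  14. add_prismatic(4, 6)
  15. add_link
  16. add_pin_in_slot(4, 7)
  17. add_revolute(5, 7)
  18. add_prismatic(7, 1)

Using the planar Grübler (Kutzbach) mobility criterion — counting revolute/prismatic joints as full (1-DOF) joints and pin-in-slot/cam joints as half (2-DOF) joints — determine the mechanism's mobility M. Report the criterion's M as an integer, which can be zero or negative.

link 0 = ground. State L|J1|J2 = 1|0|0
+link1  2|0|0
P(0,1) f=1→J1  2|1|0
+link2  3|1|0
P(1,2) f=1→J1  3|2|0
+link3  4|2|0
PS(3,0) f=2→J2  4|2|1
+link4  5|2|1
R(3,4) f=1→J1  5|3|1
+link5  6|3|1
R(0,5) f=1→J1  6|4|1
+link6  7|4|1
P(3,5) f=1→J1  7|5|1
P(6,3) f=1→J1  7|6|1
P(4,6) f=1→J1  7|7|1
+link7  8|7|1
PS(4,7) f=2→J2  8|7|2
R(5,7) f=1→J1  8|8|2
P(7,1) f=1→J1  8|9|2
M = 3(8−1)−2·9−2 = 21−18−2 = 1

M = 1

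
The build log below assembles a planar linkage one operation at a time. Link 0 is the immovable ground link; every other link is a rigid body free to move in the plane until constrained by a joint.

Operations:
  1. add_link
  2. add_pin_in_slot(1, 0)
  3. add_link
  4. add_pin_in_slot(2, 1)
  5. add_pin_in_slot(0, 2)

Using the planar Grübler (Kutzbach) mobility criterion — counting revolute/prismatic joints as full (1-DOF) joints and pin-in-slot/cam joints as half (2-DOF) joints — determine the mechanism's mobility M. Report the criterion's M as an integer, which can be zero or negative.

M = 3

(L,J1,J2)=(1,0,0); link0 fixed
link1: (2,0,0)
PS 1-0 [J2]: (2,0,1)
link2: (3,0,1)
PS 2-1 [J2]: (3,0,2)
PS 0-2 [J2]: (3,0,3)
Grübler: 3·2 − 2·0 − 3 = 3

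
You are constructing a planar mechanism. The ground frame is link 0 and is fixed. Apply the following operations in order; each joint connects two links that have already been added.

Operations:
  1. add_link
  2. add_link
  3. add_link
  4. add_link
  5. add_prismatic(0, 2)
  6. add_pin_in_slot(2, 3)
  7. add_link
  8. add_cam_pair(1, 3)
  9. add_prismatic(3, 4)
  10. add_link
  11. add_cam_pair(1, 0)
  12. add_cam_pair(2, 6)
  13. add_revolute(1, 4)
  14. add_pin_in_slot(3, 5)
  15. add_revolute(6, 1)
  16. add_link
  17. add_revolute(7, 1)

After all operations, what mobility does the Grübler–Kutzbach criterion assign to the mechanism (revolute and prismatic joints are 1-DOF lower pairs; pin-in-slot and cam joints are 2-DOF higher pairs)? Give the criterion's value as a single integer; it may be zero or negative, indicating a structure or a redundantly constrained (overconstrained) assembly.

L=1 J1=0 J2=0
add link → L=2 J1=0 J2=0
add link → L=3 J1=0 J2=0
add link → L=4 J1=0 J2=0
add link → L=5 J1=0 J2=0
P@0,2 dof=1 J1 → L=5 J1=1 J2=0
PS@2,3 dof=2 J2 → L=5 J1=1 J2=1
add link → L=6 J1=1 J2=1
C@1,3 dof=2 J2 → L=6 J1=1 J2=2
P@3,4 dof=1 J1 → L=6 J1=2 J2=2
add link → L=7 J1=2 J2=2
C@1,0 dof=2 J2 → L=7 J1=2 J2=3
C@2,6 dof=2 J2 → L=7 J1=2 J2=4
R@1,4 dof=1 J1 → L=7 J1=3 J2=4
PS@3,5 dof=2 J2 → L=7 J1=3 J2=5
R@6,1 dof=1 J1 → L=7 J1=4 J2=5
add link → L=8 J1=4 J2=5
R@7,1 dof=1 J1 → L=8 J1=5 J2=5
M=3(L−1)−2J1−J2=3·7−2·5−5=6

M = 6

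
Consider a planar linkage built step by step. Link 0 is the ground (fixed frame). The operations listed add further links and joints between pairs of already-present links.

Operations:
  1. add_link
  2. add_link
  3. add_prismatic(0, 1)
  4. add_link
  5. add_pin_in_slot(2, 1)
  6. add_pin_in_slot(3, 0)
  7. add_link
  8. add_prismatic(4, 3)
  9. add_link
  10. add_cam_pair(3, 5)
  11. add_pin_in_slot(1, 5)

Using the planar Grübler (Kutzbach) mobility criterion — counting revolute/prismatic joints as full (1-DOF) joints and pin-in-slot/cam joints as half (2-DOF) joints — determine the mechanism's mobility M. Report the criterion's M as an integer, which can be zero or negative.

(L,J1,J2)=(1,0,0); link0 fixed
link1: (2,0,0)
link2: (3,0,0)
P 0-1 [J1]: (3,1,0)
link3: (4,1,0)
PS 2-1 [J2]: (4,1,1)
PS 3-0 [J2]: (4,1,2)
link4: (5,1,2)
P 4-3 [J1]: (5,2,2)
link5: (6,2,2)
C 3-5 [J2]: (6,2,3)
PS 1-5 [J2]: (6,2,4)
Grübler: 3·5 − 2·2 − 4 = 7

M = 7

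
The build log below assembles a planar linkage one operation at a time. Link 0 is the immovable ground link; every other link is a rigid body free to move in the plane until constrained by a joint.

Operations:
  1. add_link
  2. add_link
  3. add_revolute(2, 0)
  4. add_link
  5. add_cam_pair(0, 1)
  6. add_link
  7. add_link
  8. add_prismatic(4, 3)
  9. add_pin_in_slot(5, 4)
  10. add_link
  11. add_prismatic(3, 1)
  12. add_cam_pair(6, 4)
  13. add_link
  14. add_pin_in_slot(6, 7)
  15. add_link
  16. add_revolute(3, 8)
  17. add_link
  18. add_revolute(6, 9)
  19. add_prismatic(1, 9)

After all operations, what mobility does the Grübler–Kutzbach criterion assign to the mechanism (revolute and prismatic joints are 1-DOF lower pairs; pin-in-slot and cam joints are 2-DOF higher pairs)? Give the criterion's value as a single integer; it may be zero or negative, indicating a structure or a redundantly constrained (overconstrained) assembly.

L=1 J1=0 J2=0
add link → L=2 J1=0 J2=0
add link → L=3 J1=0 J2=0
R@2,0 dof=1 J1 → L=3 J1=1 J2=0
add link → L=4 J1=1 J2=0
C@0,1 dof=2 J2 → L=4 J1=1 J2=1
add link → L=5 J1=1 J2=1
add link → L=6 J1=1 J2=1
P@4,3 dof=1 J1 → L=6 J1=2 J2=1
PS@5,4 dof=2 J2 → L=6 J1=2 J2=2
add link → L=7 J1=2 J2=2
P@3,1 dof=1 J1 → L=7 J1=3 J2=2
C@6,4 dof=2 J2 → L=7 J1=3 J2=3
add link → L=8 J1=3 J2=3
PS@6,7 dof=2 J2 → L=8 J1=3 J2=4
add link → L=9 J1=3 J2=4
R@3,8 dof=1 J1 → L=9 J1=4 J2=4
add link → L=10 J1=4 J2=4
R@6,9 dof=1 J1 → L=10 J1=5 J2=4
P@1,9 dof=1 J1 → L=10 J1=6 J2=4
M=3(L−1)−2J1−J2=3·9−2·6−4=11

M = 11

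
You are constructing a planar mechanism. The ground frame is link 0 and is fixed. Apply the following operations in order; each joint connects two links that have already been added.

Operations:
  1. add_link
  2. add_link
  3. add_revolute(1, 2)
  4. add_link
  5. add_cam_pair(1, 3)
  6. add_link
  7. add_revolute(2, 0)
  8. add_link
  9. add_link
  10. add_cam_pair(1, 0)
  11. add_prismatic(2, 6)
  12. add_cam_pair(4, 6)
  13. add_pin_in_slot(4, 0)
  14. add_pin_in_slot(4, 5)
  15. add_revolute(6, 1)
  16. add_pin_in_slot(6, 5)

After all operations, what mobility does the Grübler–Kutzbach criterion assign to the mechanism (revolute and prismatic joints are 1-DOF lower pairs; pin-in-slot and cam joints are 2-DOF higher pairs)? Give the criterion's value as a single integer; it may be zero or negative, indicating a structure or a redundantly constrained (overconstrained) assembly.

link 0 = ground. State L|J1|J2 = 1|0|0
+link1  2|0|0
+link2  3|0|0
R(1,2) f=1→J1  3|1|0
+link3  4|1|0
C(1,3) f=2→J2  4|1|1
+link4  5|1|1
R(2,0) f=1→J1  5|2|1
+link5  6|2|1
+link6  7|2|1
C(1,0) f=2→J2  7|2|2
P(2,6) f=1→J1  7|3|2
C(4,6) f=2→J2  7|3|3
PS(4,0) f=2→J2  7|3|4
PS(4,5) f=2→J2  7|3|5
R(6,1) f=1→J1  7|4|5
PS(6,5) f=2→J2  7|4|6
M = 3(7−1)−2·4−6 = 18−8−6 = 4

M = 4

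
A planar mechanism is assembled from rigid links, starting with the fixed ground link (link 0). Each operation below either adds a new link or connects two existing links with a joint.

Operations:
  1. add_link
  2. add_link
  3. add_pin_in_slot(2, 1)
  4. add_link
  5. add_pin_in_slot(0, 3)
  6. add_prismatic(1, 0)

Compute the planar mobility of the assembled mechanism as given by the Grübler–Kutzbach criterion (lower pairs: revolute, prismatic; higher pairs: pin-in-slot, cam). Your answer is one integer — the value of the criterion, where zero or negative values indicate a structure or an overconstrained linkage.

M = 5

L=1 J1=0 J2=0
add link → L=2 J1=0 J2=0
add link → L=3 J1=0 J2=0
PS@2,1 dof=2 J2 → L=3 J1=0 J2=1
add link → L=4 J1=0 J2=1
PS@0,3 dof=2 J2 → L=4 J1=0 J2=2
P@1,0 dof=1 J1 → L=4 J1=1 J2=2
M=3(L−1)−2J1−J2=3·3−2·1−2=5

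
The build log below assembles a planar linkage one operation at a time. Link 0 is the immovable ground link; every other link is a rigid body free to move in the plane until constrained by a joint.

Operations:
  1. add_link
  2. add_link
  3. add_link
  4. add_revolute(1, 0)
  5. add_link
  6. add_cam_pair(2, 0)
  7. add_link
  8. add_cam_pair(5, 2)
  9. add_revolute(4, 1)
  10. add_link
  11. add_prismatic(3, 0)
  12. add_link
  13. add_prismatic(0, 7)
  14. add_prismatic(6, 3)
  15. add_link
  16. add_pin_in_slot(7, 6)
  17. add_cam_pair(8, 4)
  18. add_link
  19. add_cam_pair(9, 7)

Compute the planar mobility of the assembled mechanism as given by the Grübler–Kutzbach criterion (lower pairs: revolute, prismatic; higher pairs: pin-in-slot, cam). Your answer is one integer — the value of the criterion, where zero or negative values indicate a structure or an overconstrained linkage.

L=1 J1=0 J2=0
add link → L=2 J1=0 J2=0
add link → L=3 J1=0 J2=0
add link → L=4 J1=0 J2=0
R@1,0 dof=1 J1 → L=4 J1=1 J2=0
add link → L=5 J1=1 J2=0
C@2,0 dof=2 J2 → L=5 J1=1 J2=1
add link → L=6 J1=1 J2=1
C@5,2 dof=2 J2 → L=6 J1=1 J2=2
R@4,1 dof=1 J1 → L=6 J1=2 J2=2
add link → L=7 J1=2 J2=2
P@3,0 dof=1 J1 → L=7 J1=3 J2=2
add link → L=8 J1=3 J2=2
P@0,7 dof=1 J1 → L=8 J1=4 J2=2
P@6,3 dof=1 J1 → L=8 J1=5 J2=2
add link → L=9 J1=5 J2=2
PS@7,6 dof=2 J2 → L=9 J1=5 J2=3
C@8,4 dof=2 J2 → L=9 J1=5 J2=4
add link → L=10 J1=5 J2=4
C@9,7 dof=2 J2 → L=10 J1=5 J2=5
M=3(L−1)−2J1−J2=3·9−2·5−5=12

M = 12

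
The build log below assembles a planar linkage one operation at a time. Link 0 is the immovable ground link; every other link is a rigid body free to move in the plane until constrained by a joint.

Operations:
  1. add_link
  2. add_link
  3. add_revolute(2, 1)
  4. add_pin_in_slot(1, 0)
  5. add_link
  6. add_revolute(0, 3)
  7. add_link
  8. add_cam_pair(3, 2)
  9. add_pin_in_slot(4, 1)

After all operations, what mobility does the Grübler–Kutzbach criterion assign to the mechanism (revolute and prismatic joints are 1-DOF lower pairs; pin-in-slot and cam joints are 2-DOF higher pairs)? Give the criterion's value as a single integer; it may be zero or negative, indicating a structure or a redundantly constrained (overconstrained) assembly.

M = 5

[1;0;0] (link 0 is ground)
L+ [2;0;0]
L+ [3;0;0]
R(2,1)∈J1 [3;1;0]
PS(1,0)∈J2 [3;1;1]
L+ [4;1;1]
R(0,3)∈J1 [4;2;1]
L+ [5;2;1]
C(3,2)∈J2 [5;2;2]
PS(4,1)∈J2 [5;2;3]
mobility = 12 − 4 − 3 = 5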